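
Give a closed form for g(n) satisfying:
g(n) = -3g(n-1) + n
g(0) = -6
First-order linear with linear forcing.
Homogeneous solution: g_h(n) = A·(-3)^n.
Try particular g_p(n) = pn + q. Substituting:
  pn + q = -3(p(n-1) + q) + n.
Matching the n-coefficient: p = -3p + 1 ⇒ p = \frac{1}{4}.
Matching constants: q = 3p - 3q ⇒ q = \frac{3}{16}.
General: g(n) = A·(-3)^n + \frac{n}{4} + \frac{3}{16}.
Apply g(0) = -6: A + \frac{3}{16} = -6 ⇒ A = - \frac{99}{16}.
So g(n) = - \frac{99 \left(-3\right)^{n}}{16} + \frac{n}{4} + \frac{3}{16}.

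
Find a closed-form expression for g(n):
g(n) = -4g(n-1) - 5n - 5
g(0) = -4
First-order linear with linear forcing.
Homogeneous solution: g_h(n) = A·(-4)^n.
Try particular g_p(n) = pn + q. Substituting:
  pn + q = -4(p(n-1) + q) - 5n - 5.
Matching the n-coefficient: p = -4p - 5 ⇒ p = -1.
Matching constants: q = 4p - 4q - 5 ⇒ q = - \frac{9}{5}.
General: g(n) = A·(-4)^n - n - \frac{9}{5}.
Apply g(0) = -4: A - \frac{9}{5} = -4 ⇒ A = - \frac{11}{5}.
So g(n) = - \frac{11 \left(-4\right)^{n}}{5} - n - \frac{9}{5}.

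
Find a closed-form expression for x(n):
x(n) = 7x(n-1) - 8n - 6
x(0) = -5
First-order linear with linear forcing.
Homogeneous solution: x_h(n) = A·(7)^n.
Try particular x_p(n) = pn + q. Substituting:
  pn + q = 7(p(n-1) + q) - 8n - 6.
Matching the n-coefficient: p = 7p - 8 ⇒ p = \frac{4}{3}.
Matching constants: q = -7p + 7q - 6 ⇒ q = \frac{23}{9}.
General: x(n) = A·(7)^n + \frac{4 n}{3} + \frac{23}{9}.
Apply x(0) = -5: A + \frac{23}{9} = -5 ⇒ A = - \frac{68}{9}.
So x(n) = - \frac{68 \cdot 7^{n}}{9} + \frac{4 n}{3} + \frac{23}{9}.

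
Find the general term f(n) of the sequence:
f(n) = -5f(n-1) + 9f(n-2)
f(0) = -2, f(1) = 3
Characteristic equation: x² + 5x - 9 = 0.
Discriminant Δ = (-5)² + 4·(9) = 61.
Roots r₁,₂ = (-5 ± √61)/2, so r₁ = - \frac{5}{2} + \frac{\sqrt{61}}{2}, r₂ = - \frac{\sqrt{61}}{2} - \frac{5}{2}.
General solution: f(n) = A·r₁^n + B·r₂^n.
From the initial conditions, A + B = -2 and r₁A + r₂B = 3.
Since r₁ - r₂ = √61: A = (3 - (-2)r₂)/√61 = -1 - \frac{2 \sqrt{61}}{61}, and B = -2 - A = -1 + \frac{2 \sqrt{61}}{61}.
So f(n) = \left(-1 - \frac{2 \sqrt{61}}{61}\right)\left(- \frac{5}{2} + \frac{\sqrt{61}}{2}\right)^n + \left(-1 + \frac{2 \sqrt{61}}{61}\right)\left(- \frac{\sqrt{61}}{2} - \frac{5}{2}\right)^n.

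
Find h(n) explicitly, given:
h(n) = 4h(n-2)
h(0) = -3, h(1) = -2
Characteristic equation: x² - 4 = 0, which factors as (x - (-2))(x - (2)) = 0.
Roots r₁ = -2, r₂ = 2 (distinct).
General solution: h(n) = A·(-2)^n + B·(2)^n.
From h(0) = -3: A + B = -3.
From h(1) = -2: -2A + 2B = -2.
Solving: A = -1, B = -2.
So h(n) = - \left(-2\right)^{n} - 2 \cdot 2^{n}.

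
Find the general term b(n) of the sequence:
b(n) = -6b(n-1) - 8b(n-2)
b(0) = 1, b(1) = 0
Characteristic equation: x² + 6x + 8 = 0, which factors as (x - (-4))(x - (-2)) = 0.
Roots r₁ = -4, r₂ = -2 (distinct).
General solution: b(n) = A·(-4)^n + B·(-2)^n.
From b(0) = 1: A + B = 1.
From b(1) = 0: -4A - 2B = 0.
Solving: A = -1, B = 2.
So b(n) = 2 \left(-2\right)^{n} - \left(-4\right)^{n}.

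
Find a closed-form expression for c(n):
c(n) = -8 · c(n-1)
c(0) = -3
Pure geometric recurrence with ratio -8.
By induction c(n) = c(0) · (-8)^n = - 3 \left(-8\right)^{n}.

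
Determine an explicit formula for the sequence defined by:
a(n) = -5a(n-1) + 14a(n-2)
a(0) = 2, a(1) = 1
Characteristic equation: x² + 5x - 14 = 0, which factors as (x - (2))(x - (-7)) = 0.
Roots r₁ = 2, r₂ = -7 (distinct).
General solution: a(n) = A·(2)^n + B·(-7)^n.
From a(0) = 2: A + B = 2.
From a(1) = 1: 2A - 7B = 1.
Solving: A = \frac{5}{3}, B = \frac{1}{3}.
So a(n) = \frac{\left(-7\right)^{n}}{3} + \frac{5 \cdot 2^{n}}{3}.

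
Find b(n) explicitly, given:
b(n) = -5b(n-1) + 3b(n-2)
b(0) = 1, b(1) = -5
Characteristic equation: x² + 5x - 3 = 0.
Discriminant Δ = (-5)² + 4·(3) = 37.
Roots r₁,₂ = (-5 ± √37)/2, so r₁ = - \frac{5}{2} + \frac{\sqrt{37}}{2}, r₂ = - \frac{\sqrt{37}}{2} - \frac{5}{2}.
General solution: b(n) = A·r₁^n + B·r₂^n.
From the initial conditions, A + B = 1 and r₁A + r₂B = -5.
Since r₁ - r₂ = √37: A = (-5 - (1)r₂)/√37 = \frac{1}{2} - \frac{5 \sqrt{37}}{74}, and B = 1 - A = \frac{5 \sqrt{37}}{74} + \frac{1}{2}.
So b(n) = \left(\frac{1}{2} - \frac{5 \sqrt{37}}{74}\right)\left(- \frac{5}{2} + \frac{\sqrt{37}}{2}\right)^n + \left(\frac{5 \sqrt{37}}{74} + \frac{1}{2}\right)\left(- \frac{\sqrt{37}}{2} - \frac{5}{2}\right)^n.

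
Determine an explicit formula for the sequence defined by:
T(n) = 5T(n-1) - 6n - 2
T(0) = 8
First-order linear with linear forcing.
Homogeneous solution: T_h(n) = A·(5)^n.
Try particular T_p(n) = pn + q. Substituting:
  pn + q = 5(p(n-1) + q) - 6n - 2.
Matching the n-coefficient: p = 5p - 6 ⇒ p = \frac{3}{2}.
Matching constants: q = -5p + 5q - 2 ⇒ q = \frac{19}{8}.
General: T(n) = A·(5)^n + \frac{3 n}{2} + \frac{19}{8}.
Apply T(0) = 8: A + \frac{19}{8} = 8 ⇒ A = \frac{45}{8}.
So T(n) = \frac{45 \cdot 5^{n}}{8} + \frac{3 n}{2} + \frac{19}{8}.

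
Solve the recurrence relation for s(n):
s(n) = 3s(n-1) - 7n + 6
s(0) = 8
First-order linear with linear forcing.
Homogeneous solution: s_h(n) = A·(3)^n.
Try particular s_p(n) = pn + q. Substituting:
  pn + q = 3(p(n-1) + q) - 7n + 6.
Matching the n-coefficient: p = 3p - 7 ⇒ p = \frac{7}{2}.
Matching constants: q = -3p + 3q + 6 ⇒ q = \frac{9}{4}.
General: s(n) = A·(3)^n + \frac{7 n}{2} + \frac{9}{4}.
Apply s(0) = 8: A + \frac{9}{4} = 8 ⇒ A = \frac{23}{4}.
So s(n) = \frac{23 \cdot 3^{n}}{4} + \frac{7 n}{2} + \frac{9}{4}.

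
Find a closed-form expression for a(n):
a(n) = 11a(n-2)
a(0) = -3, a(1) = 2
Characteristic equation: x² - 11 = 0.
Discriminant Δ = (0)² + 4·(11) = 44.
Roots r₁,₂ = (0 ± √44)/2, so r₁ = \sqrt{11}, r₂ = - \sqrt{11}.
General solution: a(n) = A·r₁^n + B·r₂^n.
From the initial conditions, A + B = -3 and r₁A + r₂B = 2.
Since r₁ - r₂ = √44: A = (2 - (-3)r₂)/√44 = - \frac{3}{2} + \frac{\sqrt{11}}{11}, and B = -3 - A = - \frac{3}{2} - \frac{\sqrt{11}}{11}.
So a(n) = \left(- \frac{3}{2} + \frac{\sqrt{11}}{11}\right)\left(\sqrt{11}\right)^n + \left(- \frac{3}{2} - \frac{\sqrt{11}}{11}\right)\left(- \sqrt{11}\right)^n.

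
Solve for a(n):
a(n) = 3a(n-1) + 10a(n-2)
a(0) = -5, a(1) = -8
Characteristic equation: x² - 3x - 10 = 0, which factors as (x - (-2))(x - (5)) = 0.
Roots r₁ = -2, r₂ = 5 (distinct).
General solution: a(n) = A·(-2)^n + B·(5)^n.
From a(0) = -5: A + B = -5.
From a(1) = -8: -2A + 5B = -8.
Solving: A = - \frac{17}{7}, B = - \frac{18}{7}.
So a(n) = - \frac{17 \left(-2\right)^{n}}{7} - \frac{18 \cdot 5^{n}}{7}.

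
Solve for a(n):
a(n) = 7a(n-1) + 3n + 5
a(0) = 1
First-order linear with linear forcing.
Homogeneous solution: a_h(n) = A·(7)^n.
Try particular a_p(n) = pn + q. Substituting:
  pn + q = 7(p(n-1) + q) + 3n + 5.
Matching the n-coefficient: p = 7p + 3 ⇒ p = - \frac{1}{2}.
Matching constants: q = -7p + 7q + 5 ⇒ q = - \frac{17}{12}.
General: a(n) = A·(7)^n - \frac{n}{2} - \frac{17}{12}.
Apply a(0) = 1: A - \frac{17}{12} = 1 ⇒ A = \frac{29}{12}.
So a(n) = \frac{29 \cdot 7^{n}}{12} - \frac{n}{2} - \frac{17}{12}.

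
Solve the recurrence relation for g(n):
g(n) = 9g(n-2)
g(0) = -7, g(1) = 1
Characteristic equation: x² - 9 = 0, which factors as (x - (3))(x - (-3)) = 0.
Roots r₁ = 3, r₂ = -3 (distinct).
General solution: g(n) = A·(3)^n + B·(-3)^n.
From g(0) = -7: A + B = -7.
From g(1) = 1: 3A - 3B = 1.
Solving: A = - \frac{10}{3}, B = - \frac{11}{3}.
So g(n) = - \frac{11 \left(-3\right)^{n}}{3} - \frac{10 \cdot 3^{n}}{3}.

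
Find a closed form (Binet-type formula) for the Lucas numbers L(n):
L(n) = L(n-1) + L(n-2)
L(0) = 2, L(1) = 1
This is the Lucas sequence.
Characteristic equation: x² - x - 1 = 0; roots r₁ = \frac{1}{2} + \frac{\sqrt{5}}{2}, r₂ = \frac{1}{2} - \frac{\sqrt{5}}{2}.
General: L(n) = A·r₁^n + B·r₂^n. Solving with L(0)=2, L(1)=1 gives A = 1, B = 1.
So L(n) = 2^{- n} \left(\left(1 - \sqrt{5}\right)^{n} + \left(1 + \sqrt{5}\right)^{n}\right).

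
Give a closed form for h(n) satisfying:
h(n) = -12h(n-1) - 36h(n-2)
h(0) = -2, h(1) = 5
Characteristic equation: x² + 12x + 36 = 0, which is (x - (-6))².
Repeated root r = -6.
General solution: h(n) = (A + Bn)·(-6)^n.
From h(0) = -2: A = -2.
From h(1) = 5: (A + B)·(-6) = 5 ⇒ B = \frac{7}{6}.
So h(n) = \left(\frac{7 n}{6} - 2\right) \cdot (-6)^n.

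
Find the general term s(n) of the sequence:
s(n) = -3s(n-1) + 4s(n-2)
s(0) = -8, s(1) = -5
Characteristic equation: x² + 3x - 4 = 0, which factors as (x - (-4))(x - (1)) = 0.
Roots r₁ = -4, r₂ = 1 (distinct).
General solution: s(n) = A·(-4)^n + B·(1)^n.
From s(0) = -8: A + B = -8.
From s(1) = -5: -4A + B = -5.
Solving: A = - \frac{3}{5}, B = - \frac{37}{5}.
So s(n) = - \frac{3 \left(-4\right)^{n}}{5} - \frac{37}{5}.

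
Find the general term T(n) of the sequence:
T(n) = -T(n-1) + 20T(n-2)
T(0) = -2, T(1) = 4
Characteristic equation: x² + x - 20 = 0, which factors as (x - (4))(x - (-5)) = 0.
Roots r₁ = 4, r₂ = -5 (distinct).
General solution: T(n) = A·(4)^n + B·(-5)^n.
From T(0) = -2: A + B = -2.
From T(1) = 4: 4A - 5B = 4.
Solving: A = - \frac{2}{3}, B = - \frac{4}{3}.
So T(n) = - \frac{4 \left(-5\right)^{n}}{3} - \frac{2 \cdot 4^{n}}{3}.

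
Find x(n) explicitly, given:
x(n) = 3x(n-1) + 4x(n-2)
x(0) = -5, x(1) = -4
Characteristic equation: x² - 3x - 4 = 0, which factors as (x - (-1))(x - (4)) = 0.
Roots r₁ = -1, r₂ = 4 (distinct).
General solution: x(n) = A·(-1)^n + B·(4)^n.
From x(0) = -5: A + B = -5.
From x(1) = -4: -A + 4B = -4.
Solving: A = - \frac{16}{5}, B = - \frac{9}{5}.
So x(n) = - \frac{16 \left(-1\right)^{n}}{5} - \frac{9 \cdot 4^{n}}{5}.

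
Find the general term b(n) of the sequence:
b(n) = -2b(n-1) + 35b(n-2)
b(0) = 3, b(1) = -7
Characteristic equation: x² + 2x - 35 = 0, which factors as (x - (-7))(x - (5)) = 0.
Roots r₁ = -7, r₂ = 5 (distinct).
General solution: b(n) = A·(-7)^n + B·(5)^n.
From b(0) = 3: A + B = 3.
From b(1) = -7: -7A + 5B = -7.
Solving: A = \frac{11}{6}, B = \frac{7}{6}.
So b(n) = \frac{11 \left(-7\right)^{n}}{6} + \frac{7 \cdot 5^{n}}{6}.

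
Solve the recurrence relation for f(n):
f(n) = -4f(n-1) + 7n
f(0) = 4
First-order linear with linear forcing.
Homogeneous solution: f_h(n) = A·(-4)^n.
Try particular f_p(n) = pn + q. Substituting:
  pn + q = -4(p(n-1) + q) + 7n.
Matching the n-coefficient: p = -4p + 7 ⇒ p = \frac{7}{5}.
Matching constants: q = 4p - 4q ⇒ q = \frac{28}{25}.
General: f(n) = A·(-4)^n + \frac{7 n}{5} + \frac{28}{25}.
Apply f(0) = 4: A + \frac{28}{25} = 4 ⇒ A = \frac{72}{25}.
So f(n) = \frac{72 \left(-4\right)^{n}}{25} + \frac{7 n}{5} + \frac{28}{25}.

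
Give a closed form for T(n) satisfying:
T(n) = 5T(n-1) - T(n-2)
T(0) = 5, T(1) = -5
Characteristic equation: x² - 5x + 1 = 0.
Discriminant Δ = (5)² + 4·(-1) = 21.
Roots r₁,₂ = (5 ± √21)/2, so r₁ = \frac{\sqrt{21}}{2} + \frac{5}{2}, r₂ = \frac{5}{2} - \frac{\sqrt{21}}{2}.
General solution: T(n) = A·r₁^n + B·r₂^n.
From the initial conditions, A + B = 5 and r₁A + r₂B = -5.
Since r₁ - r₂ = √21: A = (-5 - (5)r₂)/√21 = \frac{5}{2} - \frac{5 \sqrt{21}}{6}, and B = 5 - A = \frac{5}{2} + \frac{5 \sqrt{21}}{6}.
So T(n) = \left(\frac{5}{2} - \frac{5 \sqrt{21}}{6}\right)\left(\frac{\sqrt{21}}{2} + \frac{5}{2}\right)^n + \left(\frac{5}{2} + \frac{5 \sqrt{21}}{6}\right)\left(\frac{5}{2} - \frac{\sqrt{21}}{2}\right)^n.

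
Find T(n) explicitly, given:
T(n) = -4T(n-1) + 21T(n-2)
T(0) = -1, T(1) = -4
Characteristic equation: x² + 4x - 21 = 0, which factors as (x - (-7))(x - (3)) = 0.
Roots r₁ = -7, r₂ = 3 (distinct).
General solution: T(n) = A·(-7)^n + B·(3)^n.
From T(0) = -1: A + B = -1.
From T(1) = -4: -7A + 3B = -4.
Solving: A = \frac{1}{10}, B = - \frac{11}{10}.
So T(n) = \frac{\left(-7\right)^{n}}{10} - \frac{11 \cdot 3^{n}}{10}.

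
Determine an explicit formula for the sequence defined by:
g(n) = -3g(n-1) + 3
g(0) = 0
First-order linear non-homogeneous.
Homogeneous solution: g_h(n) = A·(-3)^n.
Try constant particular solution g_p = K: K = -3K + 3 ⇒ K = \frac{3}{4}.
General: g(n) = A·(-3)^n + \frac{3}{4}.
Apply g(0) = 0: A + \frac{3}{4} = 0 ⇒ A = - \frac{3}{4}.
So g(n) = \frac{3}{4} - \frac{3 \left(-3\right)^{n}}{4}.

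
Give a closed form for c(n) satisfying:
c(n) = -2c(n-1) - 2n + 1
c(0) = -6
First-order linear with linear forcing.
Homogeneous solution: c_h(n) = A·(-2)^n.
Try particular c_p(n) = pn + q. Substituting:
  pn + q = -2(p(n-1) + q) - 2n + 1.
Matching the n-coefficient: p = -2p - 2 ⇒ p = - \frac{2}{3}.
Matching constants: q = 2p - 2q + 1 ⇒ q = - \frac{1}{9}.
General: c(n) = A·(-2)^n - \frac{2 n}{3} - \frac{1}{9}.
Apply c(0) = -6: A - \frac{1}{9} = -6 ⇒ A = - \frac{53}{9}.
So c(n) = - \frac{53 \left(-2\right)^{n}}{9} - \frac{2 n}{3} - \frac{1}{9}.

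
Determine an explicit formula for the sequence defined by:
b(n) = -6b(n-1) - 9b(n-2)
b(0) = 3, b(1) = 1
Characteristic equation: x² + 6x + 9 = 0, which is (x - (-3))².
Repeated root r = -3.
General solution: b(n) = (A + Bn)·(-3)^n.
From b(0) = 3: A = 3.
From b(1) = 1: (A + B)·(-3) = 1 ⇒ B = - \frac{10}{3}.
So b(n) = \left(3 - \frac{10 n}{3}\right) \cdot (-3)^n.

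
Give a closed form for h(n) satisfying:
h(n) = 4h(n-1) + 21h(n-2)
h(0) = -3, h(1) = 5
Characteristic equation: x² - 4x - 21 = 0, which factors as (x - (7))(x - (-3)) = 0.
Roots r₁ = 7, r₂ = -3 (distinct).
General solution: h(n) = A·(7)^n + B·(-3)^n.
From h(0) = -3: A + B = -3.
From h(1) = 5: 7A - 3B = 5.
Solving: A = - \frac{2}{5}, B = - \frac{13}{5}.
So h(n) = - \frac{13 \left(-3\right)^{n}}{5} - \frac{2 \cdot 7^{n}}{5}.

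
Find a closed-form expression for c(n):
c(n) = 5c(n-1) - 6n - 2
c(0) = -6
First-order linear with linear forcing.
Homogeneous solution: c_h(n) = A·(5)^n.
Try particular c_p(n) = pn + q. Substituting:
  pn + q = 5(p(n-1) + q) - 6n - 2.
Matching the n-coefficient: p = 5p - 6 ⇒ p = \frac{3}{2}.
Matching constants: q = -5p + 5q - 2 ⇒ q = \frac{19}{8}.
General: c(n) = A·(5)^n + \frac{3 n}{2} + \frac{19}{8}.
Apply c(0) = -6: A + \frac{19}{8} = -6 ⇒ A = - \frac{67}{8}.
So c(n) = - \frac{67 \cdot 5^{n}}{8} + \frac{3 n}{2} + \frac{19}{8}.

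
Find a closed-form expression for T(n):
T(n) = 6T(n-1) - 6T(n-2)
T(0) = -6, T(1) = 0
Characteristic equation: x² - 6x + 6 = 0.
Discriminant Δ = (6)² + 4·(-6) = 12.
Roots r₁,₂ = (6 ± √12)/2, so r₁ = \sqrt{3} + 3, r₂ = 3 - \sqrt{3}.
General solution: T(n) = A·r₁^n + B·r₂^n.
From the initial conditions, A + B = -6 and r₁A + r₂B = 0.
Since r₁ - r₂ = √12: A = (0 - (-6)r₂)/√12 = -3 + 3 \sqrt{3}, and B = -6 - A = - 3 \sqrt{3} - 3.
So T(n) = \left(-3 + 3 \sqrt{3}\right)\left(\sqrt{3} + 3\right)^n + \left(- 3 \sqrt{3} - 3\right)\left(3 - \sqrt{3}\right)^n.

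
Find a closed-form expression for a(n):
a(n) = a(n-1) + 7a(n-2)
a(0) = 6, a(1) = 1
Characteristic equation: x² - x - 7 = 0.
Discriminant Δ = (1)² + 4·(7) = 29.
Roots r₁,₂ = (1 ± √29)/2, so r₁ = \frac{1}{2} + \frac{\sqrt{29}}{2}, r₂ = \frac{1}{2} - \frac{\sqrt{29}}{2}.
General solution: a(n) = A·r₁^n + B·r₂^n.
From the initial conditions, A + B = 6 and r₁A + r₂B = 1.
Since r₁ - r₂ = √29: A = (1 - (6)r₂)/√29 = 3 - \frac{2 \sqrt{29}}{29}, and B = 6 - A = \frac{2 \sqrt{29}}{29} + 3.
So a(n) = \left(3 - \frac{2 \sqrt{29}}{29}\right)\left(\frac{1}{2} + \frac{\sqrt{29}}{2}\right)^n + \left(\frac{2 \sqrt{29}}{29} + 3\right)\left(\frac{1}{2} - \frac{\sqrt{29}}{2}\right)^n.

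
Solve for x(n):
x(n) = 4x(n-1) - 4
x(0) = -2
First-order linear non-homogeneous.
Homogeneous solution: x_h(n) = A·(4)^n.
Try constant particular solution x_p = K: K = 4K - 4 ⇒ K = \frac{4}{3}.
General: x(n) = A·(4)^n + \frac{4}{3}.
Apply x(0) = -2: A + \frac{4}{3} = -2 ⇒ A = - \frac{10}{3}.
So x(n) = \frac{4}{3} - \frac{10 \cdot 4^{n}}{3}.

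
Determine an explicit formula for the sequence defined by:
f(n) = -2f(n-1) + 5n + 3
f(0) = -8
First-order linear with linear forcing.
Homogeneous solution: f_h(n) = A·(-2)^n.
Try particular f_p(n) = pn + q. Substituting:
  pn + q = -2(p(n-1) + q) + 5n + 3.
Matching the n-coefficient: p = -2p + 5 ⇒ p = \frac{5}{3}.
Matching constants: q = 2p - 2q + 3 ⇒ q = \frac{19}{9}.
General: f(n) = A·(-2)^n + \frac{5 n}{3} + \frac{19}{9}.
Apply f(0) = -8: A + \frac{19}{9} = -8 ⇒ A = - \frac{91}{9}.
So f(n) = - \frac{91 \left(-2\right)^{n}}{9} + \frac{5 n}{3} + \frac{19}{9}.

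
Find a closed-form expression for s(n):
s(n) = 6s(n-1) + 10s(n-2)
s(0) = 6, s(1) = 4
Characteristic equation: x² - 6x - 10 = 0.
Discriminant Δ = (6)² + 4·(10) = 76.
Roots r₁,₂ = (6 ± √76)/2, so r₁ = 3 + \sqrt{19}, r₂ = 3 - \sqrt{19}.
General solution: s(n) = A·r₁^n + B·r₂^n.
From the initial conditions, A + B = 6 and r₁A + r₂B = 4.
Since r₁ - r₂ = √76: A = (4 - (6)r₂)/√76 = 3 - \frac{7 \sqrt{19}}{19}, and B = 6 - A = \frac{7 \sqrt{19}}{19} + 3.
So s(n) = \left(3 - \frac{7 \sqrt{19}}{19}\right)\left(3 + \sqrt{19}\right)^n + \left(\frac{7 \sqrt{19}}{19} + 3\right)\left(3 - \sqrt{19}\right)^n.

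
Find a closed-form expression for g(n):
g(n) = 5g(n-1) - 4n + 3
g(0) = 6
First-order linear with linear forcing.
Homogeneous solution: g_h(n) = A·(5)^n.
Try particular g_p(n) = pn + q. Substituting:
  pn + q = 5(p(n-1) + q) - 4n + 3.
Matching the n-coefficient: p = 5p - 4 ⇒ p = 1.
Matching constants: q = -5p + 5q + 3 ⇒ q = \frac{1}{2}.
General: g(n) = A·(5)^n + n + \frac{1}{2}.
Apply g(0) = 6: A + \frac{1}{2} = 6 ⇒ A = \frac{11}{2}.
So g(n) = \frac{11 \cdot 5^{n}}{2} + n + \frac{1}{2}.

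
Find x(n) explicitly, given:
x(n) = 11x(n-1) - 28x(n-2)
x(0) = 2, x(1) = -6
Characteristic equation: x² - 11x + 28 = 0, which factors as (x - (4))(x - (7)) = 0.
Roots r₁ = 4, r₂ = 7 (distinct).
General solution: x(n) = A·(4)^n + B·(7)^n.
From x(0) = 2: A + B = 2.
From x(1) = -6: 4A + 7B = -6.
Solving: A = \frac{20}{3}, B = - \frac{14}{3}.
So x(n) = \frac{20 \cdot 4^{n}}{3} - \frac{14 \cdot 7^{n}}{3}.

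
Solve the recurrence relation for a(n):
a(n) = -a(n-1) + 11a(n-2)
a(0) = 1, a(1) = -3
Characteristic equation: x² + x - 11 = 0.
Discriminant Δ = (-1)² + 4·(11) = 45.
Roots r₁,₂ = (-1 ± √45)/2, so r₁ = - \frac{1}{2} + \frac{3 \sqrt{5}}{2}, r₂ = - \frac{3 \sqrt{5}}{2} - \frac{1}{2}.
General solution: a(n) = A·r₁^n + B·r₂^n.
From the initial conditions, A + B = 1 and r₁A + r₂B = -3.
Since r₁ - r₂ = √45: A = (-3 - (1)r₂)/√45 = \frac{1}{2} - \frac{\sqrt{5}}{6}, and B = 1 - A = \frac{\sqrt{5}}{6} + \frac{1}{2}.
So a(n) = \left(\frac{1}{2} - \frac{\sqrt{5}}{6}\right)\left(- \frac{1}{2} + \frac{3 \sqrt{5}}{2}\right)^n + \left(\frac{\sqrt{5}}{6} + \frac{1}{2}\right)\left(- \frac{3 \sqrt{5}}{2} - \frac{1}{2}\right)^n.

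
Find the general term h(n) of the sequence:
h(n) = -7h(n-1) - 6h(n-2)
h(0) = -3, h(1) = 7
Characteristic equation: x² + 7x + 6 = 0, which factors as (x - (-1))(x - (-6)) = 0.
Roots r₁ = -1, r₂ = -6 (distinct).
General solution: h(n) = A·(-1)^n + B·(-6)^n.
From h(0) = -3: A + B = -3.
From h(1) = 7: -A - 6B = 7.
Solving: A = - \frac{11}{5}, B = - \frac{4}{5}.
So h(n) = - \frac{11 \left(-1\right)^{n}}{5} - \frac{4 \left(-6\right)^{n}}{5}.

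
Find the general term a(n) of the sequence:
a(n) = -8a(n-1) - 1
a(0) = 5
First-order linear non-homogeneous.
Homogeneous solution: a_h(n) = A·(-8)^n.
Try constant particular solution a_p = K: K = -8K - 1 ⇒ K = - \frac{1}{9}.
General: a(n) = A·(-8)^n - \frac{1}{9}.
Apply a(0) = 5: A - \frac{1}{9} = 5 ⇒ A = \frac{46}{9}.
So a(n) = \frac{46 \left(-8\right)^{n}}{9} - \frac{1}{9}.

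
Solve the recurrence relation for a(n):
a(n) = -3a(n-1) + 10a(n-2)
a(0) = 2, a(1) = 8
Characteristic equation: x² + 3x - 10 = 0, which factors as (x - (2))(x - (-5)) = 0.
Roots r₁ = 2, r₂ = -5 (distinct).
General solution: a(n) = A·(2)^n + B·(-5)^n.
From a(0) = 2: A + B = 2.
From a(1) = 8: 2A - 5B = 8.
Solving: A = \frac{18}{7}, B = - \frac{4}{7}.
So a(n) = - \frac{4 \left(-5\right)^{n}}{7} + \frac{18 \cdot 2^{n}}{7}.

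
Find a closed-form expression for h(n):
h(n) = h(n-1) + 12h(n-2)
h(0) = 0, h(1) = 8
Characteristic equation: x² - x - 12 = 0, which factors as (x - (4))(x - (-3)) = 0.
Roots r₁ = 4, r₂ = -3 (distinct).
General solution: h(n) = A·(4)^n + B·(-3)^n.
From h(0) = 0: A + B = 0.
From h(1) = 8: 4A - 3B = 8.
Solving: A = \frac{8}{7}, B = - \frac{8}{7}.
So h(n) = - \frac{8 \left(-3\right)^{n}}{7} + \frac{8 \cdot 4^{n}}{7}.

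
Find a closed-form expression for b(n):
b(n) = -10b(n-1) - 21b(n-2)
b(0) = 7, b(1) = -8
Characteristic equation: x² + 10x + 21 = 0, which factors as (x - (-3))(x - (-7)) = 0.
Roots r₁ = -3, r₂ = -7 (distinct).
General solution: b(n) = A·(-3)^n + B·(-7)^n.
From b(0) = 7: A + B = 7.
From b(1) = -8: -3A - 7B = -8.
Solving: A = \frac{41}{4}, B = - \frac{13}{4}.
So b(n) = \frac{41 \left(-3\right)^{n}}{4} - \frac{13 \left(-7\right)^{n}}{4}.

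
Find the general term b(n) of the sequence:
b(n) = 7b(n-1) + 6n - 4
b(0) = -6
First-order linear with linear forcing.
Homogeneous solution: b_h(n) = A·(7)^n.
Try particular b_p(n) = pn + q. Substituting:
  pn + q = 7(p(n-1) + q) + 6n - 4.
Matching the n-coefficient: p = 7p + 6 ⇒ p = -1.
Matching constants: q = -7p + 7q - 4 ⇒ q = - \frac{1}{2}.
General: b(n) = A·(7)^n - n - \frac{1}{2}.
Apply b(0) = -6: A - \frac{1}{2} = -6 ⇒ A = - \frac{11}{2}.
So b(n) = - \frac{11 \cdot 7^{n}}{2} - n - \frac{1}{2}.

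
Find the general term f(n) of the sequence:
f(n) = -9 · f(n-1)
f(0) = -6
Pure geometric recurrence with ratio -9.
By induction f(n) = f(0) · (-9)^n = - 6 \left(-9\right)^{n}.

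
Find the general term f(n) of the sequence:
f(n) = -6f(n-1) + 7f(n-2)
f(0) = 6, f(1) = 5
Characteristic equation: x² + 6x - 7 = 0, which factors as (x - (1))(x - (-7)) = 0.
Roots r₁ = 1, r₂ = -7 (distinct).
General solution: f(n) = A·(1)^n + B·(-7)^n.
From f(0) = 6: A + B = 6.
From f(1) = 5: A - 7B = 5.
Solving: A = \frac{47}{8}, B = \frac{1}{8}.
So f(n) = \frac{\left(-7\right)^{n}}{8} + \frac{47}{8}.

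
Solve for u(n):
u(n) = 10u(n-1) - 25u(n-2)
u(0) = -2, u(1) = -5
Characteristic equation: x² - 10x + 25 = 0, which is (x - (5))².
Repeated root r = 5.
General solution: u(n) = (A + Bn)·(5)^n.
From u(0) = -2: A = -2.
From u(1) = -5: (A + B)·(5) = -5 ⇒ B = 1.
So u(n) = \left(n - 2\right) \cdot (5)^n.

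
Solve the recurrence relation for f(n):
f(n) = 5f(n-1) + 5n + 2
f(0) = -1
First-order linear with linear forcing.
Homogeneous solution: f_h(n) = A·(5)^n.
Try particular f_p(n) = pn + q. Substituting:
  pn + q = 5(p(n-1) + q) + 5n + 2.
Matching the n-coefficient: p = 5p + 5 ⇒ p = - \frac{5}{4}.
Matching constants: q = -5p + 5q + 2 ⇒ q = - \frac{33}{16}.
General: f(n) = A·(5)^n - \frac{5 n}{4} - \frac{33}{16}.
Apply f(0) = -1: A - \frac{33}{16} = -1 ⇒ A = \frac{17}{16}.
So f(n) = \frac{17 \cdot 5^{n}}{16} - \frac{5 n}{4} - \frac{33}{16}.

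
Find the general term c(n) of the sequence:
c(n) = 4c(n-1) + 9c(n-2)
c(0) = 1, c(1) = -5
Characteristic equation: x² - 4x - 9 = 0.
Discriminant Δ = (4)² + 4·(9) = 52.
Roots r₁,₂ = (4 ± √52)/2, so r₁ = 2 + \sqrt{13}, r₂ = 2 - \sqrt{13}.
General solution: c(n) = A·r₁^n + B·r₂^n.
From the initial conditions, A + B = 1 and r₁A + r₂B = -5.
Since r₁ - r₂ = √52: A = (-5 - (1)r₂)/√52 = \frac{1}{2} - \frac{7 \sqrt{13}}{26}, and B = 1 - A = \frac{1}{2} + \frac{7 \sqrt{13}}{26}.
So c(n) = \left(\frac{1}{2} - \frac{7 \sqrt{13}}{26}\right)\left(2 + \sqrt{13}\right)^n + \left(\frac{1}{2} + \frac{7 \sqrt{13}}{26}\right)\left(2 - \sqrt{13}\right)^n.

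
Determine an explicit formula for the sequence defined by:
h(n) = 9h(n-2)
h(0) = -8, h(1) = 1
Characteristic equation: x² - 9 = 0, which factors as (x - (-3))(x - (3)) = 0.
Roots r₁ = -3, r₂ = 3 (distinct).
General solution: h(n) = A·(-3)^n + B·(3)^n.
From h(0) = -8: A + B = -8.
From h(1) = 1: -3A + 3B = 1.
Solving: A = - \frac{25}{6}, B = - \frac{23}{6}.
So h(n) = - \frac{25 \left(-3\right)^{n}}{6} - \frac{23 \cdot 3^{n}}{6}.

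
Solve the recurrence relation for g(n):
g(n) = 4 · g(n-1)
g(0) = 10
Pure geometric recurrence with ratio 4.
By induction g(n) = g(0) · (4)^n = 10 \cdot 4^{n}.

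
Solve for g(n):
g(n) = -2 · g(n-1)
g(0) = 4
Pure geometric recurrence with ratio -2.
By induction g(n) = g(0) · (-2)^n = 4 \left(-2\right)^{n}.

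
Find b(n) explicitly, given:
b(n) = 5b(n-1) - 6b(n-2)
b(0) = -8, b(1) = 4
Characteristic equation: x² - 5x + 6 = 0, which factors as (x - (3))(x - (2)) = 0.
Roots r₁ = 3, r₂ = 2 (distinct).
General solution: b(n) = A·(3)^n + B·(2)^n.
From b(0) = -8: A + B = -8.
From b(1) = 4: 3A + 2B = 4.
Solving: A = 20, B = -28.
So b(n) = - 28 \cdot 2^{n} + 20 \cdot 3^{n}.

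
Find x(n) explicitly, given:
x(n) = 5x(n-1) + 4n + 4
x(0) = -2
First-order linear with linear forcing.
Homogeneous solution: x_h(n) = A·(5)^n.
Try particular x_p(n) = pn + q. Substituting:
  pn + q = 5(p(n-1) + q) + 4n + 4.
Matching the n-coefficient: p = 5p + 4 ⇒ p = -1.
Matching constants: q = -5p + 5q + 4 ⇒ q = - \frac{9}{4}.
General: x(n) = A·(5)^n - n - \frac{9}{4}.
Apply x(0) = -2: A - \frac{9}{4} = -2 ⇒ A = \frac{1}{4}.
So x(n) = \frac{5^{n}}{4} - n - \frac{9}{4}.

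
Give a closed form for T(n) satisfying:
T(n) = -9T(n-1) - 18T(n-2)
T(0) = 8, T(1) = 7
Characteristic equation: x² + 9x + 18 = 0, which factors as (x - (-6))(x - (-3)) = 0.
Roots r₁ = -6, r₂ = -3 (distinct).
General solution: T(n) = A·(-6)^n + B·(-3)^n.
From T(0) = 8: A + B = 8.
From T(1) = 7: -6A - 3B = 7.
Solving: A = - \frac{31}{3}, B = \frac{55}{3}.
So T(n) = \frac{55 \left(-3\right)^{n}}{3} - \frac{31 \left(-6\right)^{n}}{3}.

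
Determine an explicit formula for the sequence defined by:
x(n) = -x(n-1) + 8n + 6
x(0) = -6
First-order linear with linear forcing.
Homogeneous solution: x_h(n) = A·(-1)^n.
Try particular x_p(n) = pn + q. Substituting:
  pn + q = -(p(n-1) + q) + 8n + 6.
Matching the n-coefficient: p = -p + 8 ⇒ p = 4.
Matching constants: q = p - q + 6 ⇒ q = 5.
General: x(n) = A·(-1)^n + 4 n + 5.
Apply x(0) = -6: A + 5 = -6 ⇒ A = -11.
So x(n) = - 11 \left(-1\right)^{n} + 4 n + 5.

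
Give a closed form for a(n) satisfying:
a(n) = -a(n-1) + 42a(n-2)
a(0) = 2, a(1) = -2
Characteristic equation: x² + x - 42 = 0, which factors as (x - (-7))(x - (6)) = 0.
Roots r₁ = -7, r₂ = 6 (distinct).
General solution: a(n) = A·(-7)^n + B·(6)^n.
From a(0) = 2: A + B = 2.
From a(1) = -2: -7A + 6B = -2.
Solving: A = \frac{14}{13}, B = \frac{12}{13}.
So a(n) = \frac{14 \left(-7\right)^{n}}{13} + \frac{12 \cdot 6^{n}}{13}.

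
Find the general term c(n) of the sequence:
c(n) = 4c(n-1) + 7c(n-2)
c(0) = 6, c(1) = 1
Characteristic equation: x² - 4x - 7 = 0.
Discriminant Δ = (4)² + 4·(7) = 44.
Roots r₁,₂ = (4 ± √44)/2, so r₁ = 2 + \sqrt{11}, r₂ = 2 - \sqrt{11}.
General solution: c(n) = A·r₁^n + B·r₂^n.
From the initial conditions, A + B = 6 and r₁A + r₂B = 1.
Since r₁ - r₂ = √44: A = (1 - (6)r₂)/√44 = 3 - \frac{\sqrt{11}}{2}, and B = 6 - A = \frac{\sqrt{11}}{2} + 3.
So c(n) = \left(3 - \frac{\sqrt{11}}{2}\right)\left(2 + \sqrt{11}\right)^n + \left(\frac{\sqrt{11}}{2} + 3\right)\left(2 - \sqrt{11}\right)^n.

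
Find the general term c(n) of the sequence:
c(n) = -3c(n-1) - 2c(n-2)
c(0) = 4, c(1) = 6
Characteristic equation: x² + 3x + 2 = 0, which factors as (x - (-1))(x - (-2)) = 0.
Roots r₁ = -1, r₂ = -2 (distinct).
General solution: c(n) = A·(-1)^n + B·(-2)^n.
From c(0) = 4: A + B = 4.
From c(1) = 6: -A - 2B = 6.
Solving: A = 14, B = -10.
So c(n) = 14 \left(-1\right)^{n} - 10 \left(-2\right)^{n}.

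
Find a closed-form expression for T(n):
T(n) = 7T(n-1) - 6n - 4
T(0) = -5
First-order linear with linear forcing.
Homogeneous solution: T_h(n) = A·(7)^n.
Try particular T_p(n) = pn + q. Substituting:
  pn + q = 7(p(n-1) + q) - 6n - 4.
Matching the n-coefficient: p = 7p - 6 ⇒ p = 1.
Matching constants: q = -7p + 7q - 4 ⇒ q = \frac{11}{6}.
General: T(n) = A·(7)^n + n + \frac{11}{6}.
Apply T(0) = -5: A + \frac{11}{6} = -5 ⇒ A = - \frac{41}{6}.
So T(n) = - \frac{41 \cdot 7^{n}}{6} + n + \frac{11}{6}.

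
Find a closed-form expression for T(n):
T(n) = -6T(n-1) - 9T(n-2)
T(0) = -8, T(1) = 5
Characteristic equation: x² + 6x + 9 = 0, which is (x - (-3))².
Repeated root r = -3.
General solution: T(n) = (A + Bn)·(-3)^n.
From T(0) = -8: A = -8.
From T(1) = 5: (A + B)·(-3) = 5 ⇒ B = \frac{19}{3}.
So T(n) = \left(\frac{19 n}{3} - 8\right) \cdot (-3)^n.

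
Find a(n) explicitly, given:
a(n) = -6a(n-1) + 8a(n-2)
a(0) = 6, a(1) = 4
Characteristic equation: x² + 6x - 8 = 0.
Discriminant Δ = (-6)² + 4·(8) = 68.
Roots r₁,₂ = (-6 ± √68)/2, so r₁ = -3 + \sqrt{17}, r₂ = - \sqrt{17} - 3.
General solution: a(n) = A·r₁^n + B·r₂^n.
From the initial conditions, A + B = 6 and r₁A + r₂B = 4.
Since r₁ - r₂ = √68: A = (4 - (6)r₂)/√68 = \frac{11 \sqrt{17}}{17} + 3, and B = 6 - A = 3 - \frac{11 \sqrt{17}}{17}.
So a(n) = \left(\frac{11 \sqrt{17}}{17} + 3\right)\left(-3 + \sqrt{17}\right)^n + \left(3 - \frac{11 \sqrt{17}}{17}\right)\left(- \sqrt{17} - 3\right)^n.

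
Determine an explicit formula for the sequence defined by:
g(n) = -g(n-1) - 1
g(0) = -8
First-order linear non-homogeneous.
Homogeneous solution: g_h(n) = A·(-1)^n.
Try constant particular solution g_p = K: K = -K - 1 ⇒ K = - \frac{1}{2}.
General: g(n) = A·(-1)^n - \frac{1}{2}.
Apply g(0) = -8: A - \frac{1}{2} = -8 ⇒ A = - \frac{15}{2}.
So g(n) = - \frac{15 \left(-1\right)^{n}}{2} - \frac{1}{2}.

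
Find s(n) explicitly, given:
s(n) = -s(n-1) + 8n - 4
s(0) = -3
First-order linear with linear forcing.
Homogeneous solution: s_h(n) = A·(-1)^n.
Try particular s_p(n) = pn + q. Substituting:
  pn + q = -(p(n-1) + q) + 8n - 4.
Matching the n-coefficient: p = -p + 8 ⇒ p = 4.
Matching constants: q = p - q - 4 ⇒ q = 0.
General: s(n) = A·(-1)^n + 4 n + 0.
Apply s(0) = -3: A + 0 = -3 ⇒ A = -3.
So s(n) = - 3 \left(-1\right)^{n} + 4 n.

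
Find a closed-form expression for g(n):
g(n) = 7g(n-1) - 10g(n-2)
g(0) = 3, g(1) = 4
Characteristic equation: x² - 7x + 10 = 0, which factors as (x - (5))(x - (2)) = 0.
Roots r₁ = 5, r₂ = 2 (distinct).
General solution: g(n) = A·(5)^n + B·(2)^n.
From g(0) = 3: A + B = 3.
From g(1) = 4: 5A + 2B = 4.
Solving: A = - \frac{2}{3}, B = \frac{11}{3}.
So g(n) = \frac{11 \cdot 2^{n}}{3} - \frac{2 \cdot 5^{n}}{3}.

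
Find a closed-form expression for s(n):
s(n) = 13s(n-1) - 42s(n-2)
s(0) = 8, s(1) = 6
Characteristic equation: x² - 13x + 42 = 0, which factors as (x - (6))(x - (7)) = 0.
Roots r₁ = 6, r₂ = 7 (distinct).
General solution: s(n) = A·(6)^n + B·(7)^n.
From s(0) = 8: A + B = 8.
From s(1) = 6: 6A + 7B = 6.
Solving: A = 50, B = -42.
So s(n) = 50 \cdot 6^{n} - 42 \cdot 7^{n}.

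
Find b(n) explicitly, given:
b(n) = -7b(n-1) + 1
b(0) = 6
First-order linear non-homogeneous.
Homogeneous solution: b_h(n) = A·(-7)^n.
Try constant particular solution b_p = K: K = -7K + 1 ⇒ K = \frac{1}{8}.
General: b(n) = A·(-7)^n + \frac{1}{8}.
Apply b(0) = 6: A + \frac{1}{8} = 6 ⇒ A = \frac{47}{8}.
So b(n) = \frac{47 \left(-7\right)^{n}}{8} + \frac{1}{8}.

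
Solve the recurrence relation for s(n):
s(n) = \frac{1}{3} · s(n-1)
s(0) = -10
Pure geometric recurrence with ratio \frac{1}{3}.
By induction s(n) = s(0) · (\frac{1}{3})^n = - 10 \cdot 3^{- n}.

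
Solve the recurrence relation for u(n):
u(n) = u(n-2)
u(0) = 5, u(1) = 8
Characteristic equation: x² - 1 = 0, which factors as (x - (1))(x - (-1)) = 0.
Roots r₁ = 1, r₂ = -1 (distinct).
General solution: u(n) = A·(1)^n + B·(-1)^n.
From u(0) = 5: A + B = 5.
From u(1) = 8: A - B = 8.
Solving: A = \frac{13}{2}, B = - \frac{3}{2}.
So u(n) = \frac{13}{2} - \frac{3 \left(-1\right)^{n}}{2}.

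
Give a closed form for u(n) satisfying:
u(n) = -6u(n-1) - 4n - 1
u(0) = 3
First-order linear with linear forcing.
Homogeneous solution: u_h(n) = A·(-6)^n.
Try particular u_p(n) = pn + q. Substituting:
  pn + q = -6(p(n-1) + q) - 4n - 1.
Matching the n-coefficient: p = -6p - 4 ⇒ p = - \frac{4}{7}.
Matching constants: q = 6p - 6q - 1 ⇒ q = - \frac{31}{49}.
General: u(n) = A·(-6)^n - \frac{4 n}{7} - \frac{31}{49}.
Apply u(0) = 3: A - \frac{31}{49} = 3 ⇒ A = \frac{178}{49}.
So u(n) = \frac{178 \left(-6\right)^{n}}{49} - \frac{4 n}{7} - \frac{31}{49}.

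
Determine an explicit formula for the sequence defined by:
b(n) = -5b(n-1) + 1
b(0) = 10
First-order linear non-homogeneous.
Homogeneous solution: b_h(n) = A·(-5)^n.
Try constant particular solution b_p = K: K = -5K + 1 ⇒ K = \frac{1}{6}.
General: b(n) = A·(-5)^n + \frac{1}{6}.
Apply b(0) = 10: A + \frac{1}{6} = 10 ⇒ A = \frac{59}{6}.
So b(n) = \frac{59 \left(-5\right)^{n}}{6} + \frac{1}{6}.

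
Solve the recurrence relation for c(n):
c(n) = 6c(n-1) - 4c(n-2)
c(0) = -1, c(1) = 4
Characteristic equation: x² - 6x + 4 = 0.
Discriminant Δ = (6)² + 4·(-4) = 20.
Roots r₁,₂ = (6 ± √20)/2, so r₁ = \sqrt{5} + 3, r₂ = 3 - \sqrt{5}.
General solution: c(n) = A·r₁^n + B·r₂^n.
From the initial conditions, A + B = -1 and r₁A + r₂B = 4.
Since r₁ - r₂ = √20: A = (4 - (-1)r₂)/√20 = - \frac{1}{2} + \frac{7 \sqrt{5}}{10}, and B = -1 - A = - \frac{7 \sqrt{5}}{10} - \frac{1}{2}.
So c(n) = \left(- \frac{1}{2} + \frac{7 \sqrt{5}}{10}\right)\left(\sqrt{5} + 3\right)^n + \left(- \frac{7 \sqrt{5}}{10} - \frac{1}{2}\right)\left(3 - \sqrt{5}\right)^n.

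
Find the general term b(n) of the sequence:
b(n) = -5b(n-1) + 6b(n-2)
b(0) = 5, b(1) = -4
Characteristic equation: x² + 5x - 6 = 0, which factors as (x - (1))(x - (-6)) = 0.
Roots r₁ = 1, r₂ = -6 (distinct).
General solution: b(n) = A·(1)^n + B·(-6)^n.
From b(0) = 5: A + B = 5.
From b(1) = -4: A - 6B = -4.
Solving: A = \frac{26}{7}, B = \frac{9}{7}.
So b(n) = \frac{9 \left(-6\right)^{n}}{7} + \frac{26}{7}.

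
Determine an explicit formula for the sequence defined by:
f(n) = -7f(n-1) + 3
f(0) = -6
First-order linear non-homogeneous.
Homogeneous solution: f_h(n) = A·(-7)^n.
Try constant particular solution f_p = K: K = -7K + 3 ⇒ K = \frac{3}{8}.
General: f(n) = A·(-7)^n + \frac{3}{8}.
Apply f(0) = -6: A + \frac{3}{8} = -6 ⇒ A = - \frac{51}{8}.
So f(n) = \frac{3}{8} - \frac{51 \left(-7\right)^{n}}{8}.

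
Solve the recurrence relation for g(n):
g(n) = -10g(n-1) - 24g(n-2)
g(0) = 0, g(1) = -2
Characteristic equation: x² + 10x + 24 = 0, which factors as (x - (-4))(x - (-6)) = 0.
Roots r₁ = -4, r₂ = -6 (distinct).
General solution: g(n) = A·(-4)^n + B·(-6)^n.
From g(0) = 0: A + B = 0.
From g(1) = -2: -4A - 6B = -2.
Solving: A = -1, B = 1.
So g(n) = - \left(-4\right)^{n} + \left(-6\right)^{n}.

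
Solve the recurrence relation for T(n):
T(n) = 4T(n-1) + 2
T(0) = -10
First-order linear non-homogeneous.
Homogeneous solution: T_h(n) = A·(4)^n.
Try constant particular solution T_p = K: K = 4K + 2 ⇒ K = - \frac{2}{3}.
General: T(n) = A·(4)^n - \frac{2}{3}.
Apply T(0) = -10: A - \frac{2}{3} = -10 ⇒ A = - \frac{28}{3}.
So T(n) = - \frac{28 \cdot 4^{n}}{3} - \frac{2}{3}.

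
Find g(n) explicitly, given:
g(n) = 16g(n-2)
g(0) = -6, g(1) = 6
Characteristic equation: x² - 16 = 0, which factors as (x - (-4))(x - (4)) = 0.
Roots r₁ = -4, r₂ = 4 (distinct).
General solution: g(n) = A·(-4)^n + B·(4)^n.
From g(0) = -6: A + B = -6.
From g(1) = 6: -4A + 4B = 6.
Solving: A = - \frac{15}{4}, B = - \frac{9}{4}.
So g(n) = - \frac{15 \left(-4\right)^{n}}{4} - \frac{9 \cdot 4^{n}}{4}.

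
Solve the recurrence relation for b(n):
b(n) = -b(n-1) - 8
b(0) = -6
First-order linear non-homogeneous.
Homogeneous solution: b_h(n) = A·(-1)^n.
Try constant particular solution b_p = K: K = -K - 8 ⇒ K = -4.
General: b(n) = A·(-1)^n - 4.
Apply b(0) = -6: A - 4 = -6 ⇒ A = -2.
So b(n) = - 2 \left(-1\right)^{n} - 4.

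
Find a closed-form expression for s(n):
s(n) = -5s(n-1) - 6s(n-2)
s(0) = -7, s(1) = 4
Characteristic equation: x² + 5x + 6 = 0, which factors as (x - (-2))(x - (-3)) = 0.
Roots r₁ = -2, r₂ = -3 (distinct).
General solution: s(n) = A·(-2)^n + B·(-3)^n.
From s(0) = -7: A + B = -7.
From s(1) = 4: -2A - 3B = 4.
Solving: A = -17, B = 10.
So s(n) = - 17 \left(-2\right)^{n} + 10 \left(-3\right)^{n}.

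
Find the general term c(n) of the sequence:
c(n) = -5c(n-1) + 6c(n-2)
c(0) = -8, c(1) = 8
Characteristic equation: x² + 5x - 6 = 0, which factors as (x - (1))(x - (-6)) = 0.
Roots r₁ = 1, r₂ = -6 (distinct).
General solution: c(n) = A·(1)^n + B·(-6)^n.
From c(0) = -8: A + B = -8.
From c(1) = 8: A - 6B = 8.
Solving: A = - \frac{40}{7}, B = - \frac{16}{7}.
So c(n) = - \frac{16 \left(-6\right)^{n}}{7} - \frac{40}{7}.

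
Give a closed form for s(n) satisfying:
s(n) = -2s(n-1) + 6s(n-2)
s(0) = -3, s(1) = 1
Characteristic equation: x² + 2x - 6 = 0.
Discriminant Δ = (-2)² + 4·(6) = 28.
Roots r₁,₂ = (-2 ± √28)/2, so r₁ = -1 + \sqrt{7}, r₂ = - \sqrt{7} - 1.
General solution: s(n) = A·r₁^n + B·r₂^n.
From the initial conditions, A + B = -3 and r₁A + r₂B = 1.
Since r₁ - r₂ = √28: A = (1 - (-3)r₂)/√28 = - \frac{3}{2} - \frac{\sqrt{7}}{7}, and B = -3 - A = - \frac{3}{2} + \frac{\sqrt{7}}{7}.
So s(n) = \left(- \frac{3}{2} - \frac{\sqrt{7}}{7}\right)\left(-1 + \sqrt{7}\right)^n + \left(- \frac{3}{2} + \frac{\sqrt{7}}{7}\right)\left(- \sqrt{7} - 1\right)^n.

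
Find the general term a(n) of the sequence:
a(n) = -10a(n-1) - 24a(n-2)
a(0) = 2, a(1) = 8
Characteristic equation: x² + 10x + 24 = 0, which factors as (x - (-4))(x - (-6)) = 0.
Roots r₁ = -4, r₂ = -6 (distinct).
General solution: a(n) = A·(-4)^n + B·(-6)^n.
From a(0) = 2: A + B = 2.
From a(1) = 8: -4A - 6B = 8.
Solving: A = 10, B = -8.
So a(n) = 10 \left(-4\right)^{n} - 8 \left(-6\right)^{n}.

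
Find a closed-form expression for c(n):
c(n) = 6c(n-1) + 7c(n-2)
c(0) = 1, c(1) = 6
Characteristic equation: x² - 6x - 7 = 0, which factors as (x - (-1))(x - (7)) = 0.
Roots r₁ = -1, r₂ = 7 (distinct).
General solution: c(n) = A·(-1)^n + B·(7)^n.
From c(0) = 1: A + B = 1.
From c(1) = 6: -A + 7B = 6.
Solving: A = \frac{1}{8}, B = \frac{7}{8}.
So c(n) = \frac{\left(-1\right)^{n}}{8} + \frac{7 \cdot 7^{n}}{8}.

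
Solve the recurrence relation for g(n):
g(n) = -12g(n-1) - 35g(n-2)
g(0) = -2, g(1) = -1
Characteristic equation: x² + 12x + 35 = 0, which factors as (x - (-5))(x - (-7)) = 0.
Roots r₁ = -5, r₂ = -7 (distinct).
General solution: g(n) = A·(-5)^n + B·(-7)^n.
From g(0) = -2: A + B = -2.
From g(1) = -1: -5A - 7B = -1.
Solving: A = - \frac{15}{2}, B = \frac{11}{2}.
So g(n) = - \frac{15 \left(-5\right)^{n}}{2} + \frac{11 \left(-7\right)^{n}}{2}.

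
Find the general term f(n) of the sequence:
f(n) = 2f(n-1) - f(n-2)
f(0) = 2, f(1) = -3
Characteristic equation: x² - 2x + 1 = 0, which is (x - (1))².
Repeated root r = 1.
General solution: f(n) = (A + Bn)·(1)^n.
From f(0) = 2: A = 2.
From f(1) = -3: (A + B)·(1) = -3 ⇒ B = -5.
So f(n) = \left(2 - 5 n\right) \cdot (1)^n.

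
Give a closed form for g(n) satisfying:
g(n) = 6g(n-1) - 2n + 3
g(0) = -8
First-order linear with linear forcing.
Homogeneous solution: g_h(n) = A·(6)^n.
Try particular g_p(n) = pn + q. Substituting:
  pn + q = 6(p(n-1) + q) - 2n + 3.
Matching the n-coefficient: p = 6p - 2 ⇒ p = \frac{2}{5}.
Matching constants: q = -6p + 6q + 3 ⇒ q = - \frac{3}{25}.
General: g(n) = A·(6)^n + \frac{2 n}{5} - \frac{3}{25}.
Apply g(0) = -8: A - \frac{3}{25} = -8 ⇒ A = - \frac{197}{25}.
So g(n) = - \frac{197 \cdot 6^{n}}{25} + \frac{2 n}{5} - \frac{3}{25}.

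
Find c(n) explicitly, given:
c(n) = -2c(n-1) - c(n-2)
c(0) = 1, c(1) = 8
Characteristic equation: x² + 2x + 1 = 0, which is (x - (-1))².
Repeated root r = -1.
General solution: c(n) = (A + Bn)·(-1)^n.
From c(0) = 1: A = 1.
From c(1) = 8: (A + B)·(-1) = 8 ⇒ B = -9.
So c(n) = \left(1 - 9 n\right) \cdot (-1)^n.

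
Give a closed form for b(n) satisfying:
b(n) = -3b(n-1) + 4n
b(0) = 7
First-order linear with linear forcing.
Homogeneous solution: b_h(n) = A·(-3)^n.
Try particular b_p(n) = pn + q. Substituting:
  pn + q = -3(p(n-1) + q) + 4n.
Matching the n-coefficient: p = -3p + 4 ⇒ p = 1.
Matching constants: q = 3p - 3q ⇒ q = \frac{3}{4}.
General: b(n) = A·(-3)^n + n + \frac{3}{4}.
Apply b(0) = 7: A + \frac{3}{4} = 7 ⇒ A = \frac{25}{4}.
So b(n) = \frac{25 \left(-3\right)^{n}}{4} + n + \frac{3}{4}.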